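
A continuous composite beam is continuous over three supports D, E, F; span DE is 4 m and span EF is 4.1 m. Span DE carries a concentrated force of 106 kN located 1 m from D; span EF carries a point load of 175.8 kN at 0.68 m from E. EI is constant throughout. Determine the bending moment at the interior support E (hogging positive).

Insert a hinge at E; M_E is the redundant, and each span becomes simply supported.
Rotations at E on the released spans (each span's end-slope, ×1/EI):
  span DE: point load 106 at a = 1: Pab(L + a)/(6LEI) = 66.25/EI
  span EF: point load 175.8 at a = 0.68: Pab(L + b)/(6LEI) = 125/EI
  relative rotation θ_0 = (66.25 + 125)/EI = 191.2/EI
A unit hogging moment at E produces rotation L₁/(3EI) + L₂/(3EI) = 2.7/EI.
Slope continuity at E: θ_0 = M_E·2.7/EI, so M_E = 191.2/2.7 = 70.83 kN·m (hogging).

M_E = 70.83 kN·m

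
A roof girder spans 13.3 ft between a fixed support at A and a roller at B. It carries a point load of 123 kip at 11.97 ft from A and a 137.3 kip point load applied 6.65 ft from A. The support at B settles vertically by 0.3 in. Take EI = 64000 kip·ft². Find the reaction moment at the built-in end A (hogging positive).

M_A = 450.5 kip·ft

Take the reaction at B as the redundant and release it; the primary structure is a cantilever fixed at A.
Primary-structure tip deflection at B by superposition:
  point load 123 at a = 11.97: Pa²(3L − a)/(6EI) = 82038/EI
  point load 137.3 at a = 6.65: Pa²(3L − a)/(6EI) = 33648/EI
  δ_0 = 115685/EI
Tip deflection under a unit load at B: L³/(3EI) = 784.2/EI.
With EI = 64000 kip·ft²: δ_0 = 1.8076 ft and δ_{BB} = 0.012253 ft/kip.
Compatibility — the beam at B must follow the support down by 0.025 ft: δ_0 − R_B·δ_{BB} = 0.025, so R_B = (1.8076 − 0.025)/0.012253 = 145.5 kip.
Moment equilibrium about A: M_A = Σ(load moments about A) − R_B·L = 2385 − 145.5×13.3 = 450.5 kip·ft.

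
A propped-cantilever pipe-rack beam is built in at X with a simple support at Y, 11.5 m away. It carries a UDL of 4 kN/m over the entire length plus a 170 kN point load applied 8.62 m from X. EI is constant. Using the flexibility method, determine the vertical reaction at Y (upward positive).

Take the reaction at Y as the redundant and release it; the primary structure is a cantilever fixed at X.
Primary-structure tip deflection at Y by superposition:
  UDL 4: wL⁴/(8EI) = 8745/EI
  point load 170 at a = 8.62: Pa²(3L − a)/(6EI) = 54485/EI
  δ_0 = 63230/EI
Flexibility coefficient — unit upward force at Y: δ_{YY} = L³/(3EI) = 507/EI.
Compatibility at Y: δ_0 − R_Y·δ_{YY} = 0, so R_Y = 63230/507 = 124.7 kN.

R_Y = 124.7 kN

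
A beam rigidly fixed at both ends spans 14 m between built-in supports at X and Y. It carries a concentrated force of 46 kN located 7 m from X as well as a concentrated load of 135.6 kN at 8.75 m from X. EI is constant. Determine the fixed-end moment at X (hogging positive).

Take the two fixed-end moments M_X, M_Y as redundants; the released structure is the simple span XY.
End rotations of the released simple span under the applied load (×1/EI):
  at X: point load 46 at a = 7: Pab(L + b)/(6LEI) = 563.5/EI
  at Y: point load 46 at a = 7: Pab(L + a)/(6LEI) = 563.5/EI
  at X: point load 135.6 at a = 8.75: Pab(L + b)/(6LEI) = 1428/EI
  at Y: point load 135.6 at a = 8.75: Pab(L + a)/(6LEI) = 1687/EI
  θ_X0 = 1991/EI,  θ_Y0 = 2251/EI
Flexibility coefficients: a unit moment at one end gives L/(3EI) there and L/(6EI) at the far end, so f₁₁ = f₂₂ = 4.667/EI and f₁₂ = f₂₁ = 2.333/EI.
Compatibility — zero rotation at each built-in end:
  4.667 M_X + 2.333 M_Y = 1991
  2.333 M_X + 4.667 M_Y = 2251
Solving the pair gives M_X = 247.4 kN·m and M_Y = 358.6 kN·m (hogging).

M_X = 247.4 kN·m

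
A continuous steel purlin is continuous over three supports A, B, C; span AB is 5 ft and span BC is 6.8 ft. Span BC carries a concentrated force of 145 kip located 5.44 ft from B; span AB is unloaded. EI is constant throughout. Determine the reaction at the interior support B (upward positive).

R_B = 47.93 kip

Insert a hinge at B; M_B is the redundant, and each span becomes simply supported.
Discontinuity in slope at B on the released structure — sum the simple-span end rotations:
  span BC: point load 145 at a = 5.44: Pab(L + b)/(6LEI) = 214.6/EI
  relative rotation θ_0 = (0 + 214.6)/EI = 214.6/EI
A unit hogging moment at B produces rotation L₁/(3EI) + L₂/(3EI) = 3.933/EI.
Compatibility: M_B·(L₁+L₂)/(3EI) = θ_0, giving M_B = 54.55 kip·ft (hogging).
Span AB, ΣM about A with M_B applied at B: R_B^{AB}·5 = 0 + 54.55, so R_B^{AB} = 10.91 kip and R_A = 0 − 10.91 = -10.91 kip.
Span BC, ΣM about C: R_B^{BC}·6.8 = 197.2 + 54.55, so R_B^{BC} = 37.02 kip and R_C = 145 − 37.02 = 108 kip.
R_B = 10.91 + 37.02 = 47.93 kip.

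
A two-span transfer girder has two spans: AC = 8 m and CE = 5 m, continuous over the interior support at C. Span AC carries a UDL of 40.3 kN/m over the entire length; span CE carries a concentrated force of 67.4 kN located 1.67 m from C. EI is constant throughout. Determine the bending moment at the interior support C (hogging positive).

M_C = 222.4 kN·m

Insert a hinge at C; M_C is the redundant, and each span becomes simply supported.
Discontinuity in slope at C on the released structure — sum the simple-span end rotations:
  span AC: UDL 40.3: wL³/(24EI) = 859.7/EI
  span CE: point load 67.4 at a = 1.67: Pab(L + b)/(6LEI) = 104.1/EI
  relative rotation θ_0 = (859.7 + 104.1)/EI = 963.8/EI
A unit hogging moment at C produces rotation L₁/(3EI) + L₂/(3EI) = 4.333/EI.
Compatibility: M_C·(L₁+L₂)/(3EI) = θ_0, giving M_C = 222.4 kN·m (hogging).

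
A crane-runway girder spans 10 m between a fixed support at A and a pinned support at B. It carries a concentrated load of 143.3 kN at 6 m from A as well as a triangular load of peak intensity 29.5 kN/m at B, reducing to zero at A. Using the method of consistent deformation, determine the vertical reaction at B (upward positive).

Choose R_B as the redundant. The primary structure is the cantilever fixed at A.
Primary-structure tip deflection at B by superposition:
  point load 143.3 at a = 6: Pa²(3L − a)/(6EI) = 20635/EI
  triangular load, peak 29.5 at the free end: 11w₀L⁴/(120EI) = 27042/EI
  δ_0 = 47677/EI
Tip deflection under a unit load at B: L³/(3EI) = 333.3/EI.
Compatibility at B: δ_0 − R_B·δ_{BB} = 0, so R_B = 47677/333.3 = 143 kN.

R_B = 143 kN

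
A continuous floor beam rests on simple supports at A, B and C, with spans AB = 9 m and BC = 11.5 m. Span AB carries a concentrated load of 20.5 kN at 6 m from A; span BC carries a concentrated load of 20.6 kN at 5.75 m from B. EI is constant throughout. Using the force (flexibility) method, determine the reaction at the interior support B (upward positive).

R_B = 31.87 kN

Insert a hinge at B; M_B is the redundant, and each span becomes simply supported.
Discontinuity in slope at B on the released structure — sum the simple-span end rotations:
  span AB: point load 20.5 at a = 6: Pab(L + a)/(6LEI) = 102.5/EI
  span BC: point load 20.6 at a = 5.75: Pab(L + b)/(6LEI) = 170.3/EI
  relative rotation θ_0 = (102.5 + 170.3)/EI = 272.8/EI
A unit hogging moment at B produces rotation L₁/(3EI) + L₂/(3EI) = 6.833/EI.
Slope continuity at B: θ_0 = M_B·6.833/EI, so M_B = 272.8/6.833 = 39.92 kN·m (hogging).
Span AB, ΣM about A with M_B applied at B: R_B^{AB}·9 = 123 + 39.92, so R_B^{AB} = 18.1 kN and R_A = 20.5 − 18.1 = 2.398 kN.
Span BC, ΣM about C: R_B^{BC}·11.5 = 118.5 + 39.92, so R_B^{BC} = 13.77 kN and R_C = 20.6 − 13.77 = 6.829 kN.
R_B = 18.1 + 13.77 = 31.87 kN.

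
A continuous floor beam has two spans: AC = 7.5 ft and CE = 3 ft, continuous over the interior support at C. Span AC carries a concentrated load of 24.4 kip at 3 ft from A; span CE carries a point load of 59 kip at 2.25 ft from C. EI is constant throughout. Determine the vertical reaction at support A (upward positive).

R_A = 10.92 kip

Release continuity at C by inserting a hinge; the redundant is the internal moment M_C. The primary structure is two simply-supported spans AC and CE.
Rotations at C on the released spans (each span's end-slope, ×1/EI):
  span AC: point load 24.4 at a = 3: Pab(L + a)/(6LEI) = 76.86/EI
  span CE: point load 59 at a = 2.25: Pab(L + b)/(6LEI) = 20.74/EI
  relative rotation θ_0 = (76.86 + 20.74)/EI = 97.6/EI
A unit hogging moment at C produces rotation L₁/(3EI) + L₂/(3EI) = 3.5/EI.
Slope continuity at C: θ_0 = M_C·3.5/EI, so M_C = 97.6/3.5 = 27.89 kip·ft (hogging).
Span AC, ΣM about A with M_C applied at C: R_C^{AC}·7.5 = 73.2 + 27.89, so R_C^{AC} = 13.48 kip and R_A = 24.4 − 13.48 = 10.92 kip.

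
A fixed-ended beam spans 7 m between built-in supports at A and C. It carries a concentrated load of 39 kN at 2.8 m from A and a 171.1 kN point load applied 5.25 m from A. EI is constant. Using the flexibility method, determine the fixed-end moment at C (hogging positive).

Release both end moments; the primary structure is a simply-supported span AC with redundants M_A and M_C.
Simple-span end rotations at A and C under the given loads:
  at A: point load 39 at a = 2.8: Pab(L + b)/(6LEI) = 122.3/EI
  at C: point load 39 at a = 2.8: Pab(L + a)/(6LEI) = 107/EI
  at A: point load 171.1 at a = 5.25: Pab(L + b)/(6LEI) = 327.5/EI
  at C: point load 171.1 at a = 5.25: Pab(L + a)/(6LEI) = 458.5/EI
  θ_A0 = 449.8/EI,  θ_C0 = 565.5/EI
Flexibility coefficients: a unit moment at one end gives L/(3EI) there and L/(6EI) at the far end, so f₁₁ = f₂₂ = 2.333/EI and f₁₂ = f₂₁ = 1.167/EI.
Compatibility — zero rotation at each built-in end:
  2.333 M_A + 1.167 M_C = 449.8
  1.167 M_A + 2.333 M_C = 565.5
Solving the pair gives M_A = 95.45 kN·m and M_C = 194.6 kN·m (hogging).

M_C = 194.6 kN·m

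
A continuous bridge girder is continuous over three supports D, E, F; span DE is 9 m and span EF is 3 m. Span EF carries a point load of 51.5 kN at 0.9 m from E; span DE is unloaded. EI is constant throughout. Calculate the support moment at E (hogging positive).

M_E = 6.895 kN·m

Insert a hinge at E; M_E is the redundant, and each span becomes simply supported.
Rotations at E on the released spans (each span's end-slope, ×1/EI):
  span EF: point load 51.5 at a = 0.9: Pab(L + b)/(6LEI) = 27.58/EI
  relative rotation θ_0 = (0 + 27.58)/EI = 27.58/EI
A unit hogging moment at E produces rotation L₁/(3EI) + L₂/(3EI) = 4/EI.
Compatibility: M_E·(L₁+L₂)/(3EI) = θ_0, giving M_E = 6.895 kN·m (hogging).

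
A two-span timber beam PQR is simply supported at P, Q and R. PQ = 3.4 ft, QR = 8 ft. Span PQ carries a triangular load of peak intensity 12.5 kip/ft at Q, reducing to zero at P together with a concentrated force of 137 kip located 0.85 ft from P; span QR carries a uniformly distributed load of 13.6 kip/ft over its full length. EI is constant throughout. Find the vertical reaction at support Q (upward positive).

Take M_Q as the redundant. Released structure: two simple spans PQ and QR with a hinge at Q.
End slopes at the hinge Q, treating each span as simply supported:
  span PQ: triangular load, peak 12.5: w₀L³/(45EI) = 10.92/EI
  span PQ: point load 137 at a = 0.85: Pab(L + a)/(6LEI) = 61.86/EI
  span QR: UDL 13.6: wL³/(24EI) = 290.1/EI
  relative rotation θ_0 = (72.78 + 290.1)/EI = 362.9/EI
A unit hogging moment at Q produces rotation L₁/(3EI) + L₂/(3EI) = 3.8/EI.
Slope continuity at Q: θ_0 = M_Q·3.8/EI, so M_Q = 362.9/3.8 = 95.5 kip·ft (hogging).
Span PQ, ΣM about P with M_Q applied at Q: R_Q^{PQ}·3.4 = 164.6 + 95.5, so R_Q^{PQ} = 76.51 kip and R_P = 158.2 − 76.51 = 81.74 kip.
Span QR, ΣM about R: R_Q^{QR}·8 = 435.2 + 95.5, so R_Q^{QR} = 66.34 kip and R_R = 108.8 − 66.34 = 42.46 kip.
R_Q = 76.51 + 66.34 = 142.8 kip.

R_Q = 142.8 kip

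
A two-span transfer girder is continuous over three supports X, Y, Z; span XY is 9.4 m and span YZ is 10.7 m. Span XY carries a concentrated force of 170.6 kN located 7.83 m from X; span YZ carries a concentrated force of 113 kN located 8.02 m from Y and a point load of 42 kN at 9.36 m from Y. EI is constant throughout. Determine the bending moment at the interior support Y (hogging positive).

M_Y = 185.9 kN·m

Take M_Y as the redundant. Released structure: two simple spans XY and YZ with a hinge at Y.
Rotations at Y on the released spans (each span's end-slope, ×1/EI):
  span XY: point load 170.6 at a = 7.83: Pab(L + a)/(6LEI) = 640.7/EI
  span YZ: point load 113 at a = 8.02: Pab(L + b)/(6LEI) = 506.2/EI
  span YZ: point load 42 at a = 9.36: Pab(L + b)/(6LEI) = 98.79/EI
  relative rotation θ_0 = (640.7 + 605)/EI = 1246/EI
A unit hogging moment at Y produces rotation L₁/(3EI) + L₂/(3EI) = 6.7/EI.
Compatibility: M_Y·(L₁+L₂)/(3EI) = θ_0, giving M_Y = 185.9 kN·m (hogging).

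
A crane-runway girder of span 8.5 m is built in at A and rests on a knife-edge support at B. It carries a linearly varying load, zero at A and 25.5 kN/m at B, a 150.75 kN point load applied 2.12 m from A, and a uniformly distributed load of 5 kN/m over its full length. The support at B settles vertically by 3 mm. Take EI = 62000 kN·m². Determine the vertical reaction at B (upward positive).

Choose R_B as the redundant. The primary structure is the cantilever fixed at A.
Deflection at B on the released cantilever, summing each load's contribution:
  triangular load, peak 25.5 at the free end: 11w₀L⁴/(120EI) = 12202/EI
  point load 150.75 at a = 2.12: Pa²(3L − a)/(6EI) = 2640/EI
  UDL 5: wL⁴/(8EI) = 3263/EI
  δ_0 = 18105/EI
Tip deflection under a unit load at B: L³/(3EI) = 204.7/EI.
With EI = 62000 kN·m²: δ_0 = 0.29201 m and δ_{BB} = 0.003302 m/kN.
Compatibility — the beam at B must follow the support down by 0.003 m: δ_0 − R_B·δ_{BB} = 0.003, so R_B = (0.29201 − 0.003)/0.003302 = 87.53 kN.

R_B = 87.53 kN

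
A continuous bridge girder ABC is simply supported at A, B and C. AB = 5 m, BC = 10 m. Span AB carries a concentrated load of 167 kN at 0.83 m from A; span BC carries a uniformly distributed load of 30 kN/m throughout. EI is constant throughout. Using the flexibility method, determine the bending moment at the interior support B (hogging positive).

Take M_B as the redundant. Released structure: two simple spans AB and BC with a hinge at B.
Discontinuity in slope at B on the released structure — sum the simple-span end rotations:
  span AB: point load 167 at a = 0.83: Pab(L + a)/(6LEI) = 112.3/EI
  span BC: UDL 30: wL³/(24EI) = 1250/EI
  relative rotation θ_0 = (112.3 + 1250)/EI = 1362/EI
A unit hogging moment at B produces rotation L₁/(3EI) + L₂/(3EI) = 5/EI.
Slope continuity at B: θ_0 = M_B·5/EI, so M_B = 1362/5 = 272.5 kN·m (hogging).

M_B = 272.5 kN·m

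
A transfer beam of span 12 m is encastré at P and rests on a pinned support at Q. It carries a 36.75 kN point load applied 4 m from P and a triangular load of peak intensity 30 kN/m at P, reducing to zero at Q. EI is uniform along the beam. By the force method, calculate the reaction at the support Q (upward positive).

R_Q = 41.44 kN

Remove the prop at Q; the released (primary) structure is a cantilever built in at P.
Deflection at Q on the released cantilever, summing each load's contribution:
  point load 36.75 at a = 4: Pa²(3L − a)/(6EI) = 3136/EI
  triangular load, peak 30 at the fixed end: w₀L⁴/(30EI) = 20736/EI
  δ_0 = 23872/EI
Tip deflection under a unit load at Q: L³/(3EI) = 576/EI.
Compatibility at Q: δ_0 − R_Q·δ_{QQ} = 0, so R_Q = 23872/576 = 41.44 kN.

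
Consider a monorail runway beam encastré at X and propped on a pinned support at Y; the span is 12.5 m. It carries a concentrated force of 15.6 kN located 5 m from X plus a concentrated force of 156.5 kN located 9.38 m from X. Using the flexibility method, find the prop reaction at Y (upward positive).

Choose R_Y as the redundant. The primary structure is the cantilever fixed at X.
Deflection at Y on the released cantilever, summing each load's contribution:
  point load 15.6 at a = 5: Pa²(3L − a)/(6EI) = 2112/EI
  point load 156.5 at a = 9.38: Pa²(3L − a)/(6EI) = 64533/EI
  δ_0 = 66646/EI
Tip deflection under a unit load at Y: L³/(3EI) = 651/EI.
Compatibility at Y: δ_0 − R_Y·δ_{YY} = 0, so R_Y = 66646/651 = 102.4 kN.

R_Y = 102.4 kN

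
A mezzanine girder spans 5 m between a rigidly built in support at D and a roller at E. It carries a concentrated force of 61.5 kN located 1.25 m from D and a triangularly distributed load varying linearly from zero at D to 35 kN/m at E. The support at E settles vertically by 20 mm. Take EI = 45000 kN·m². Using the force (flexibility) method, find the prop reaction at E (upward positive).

R_E = 31.81 kN

Choose R_E as the redundant. The primary structure is the cantilever fixed at D.
Primary-structure tip deflection at E by superposition:
  point load 61.5 at a = 1.25: Pa²(3L − a)/(6EI) = 220.2/EI
  triangular load, peak 35 at the free end: 11w₀L⁴/(120EI) = 2005/EI
  δ_0 = 2225/EI
Tip deflection under a unit load at E: L³/(3EI) = 41.67/EI.
With EI = 45000 kN·m²: δ_0 = 0.049454 m and δ_{EE} = 0.000926 m/kN.
Compatibility — the beam at E must follow the support down by 0.02 m: δ_0 − R_E·δ_{EE} = 0.02, so R_E = (0.049454 − 0.02)/0.000926 = 31.81 kN.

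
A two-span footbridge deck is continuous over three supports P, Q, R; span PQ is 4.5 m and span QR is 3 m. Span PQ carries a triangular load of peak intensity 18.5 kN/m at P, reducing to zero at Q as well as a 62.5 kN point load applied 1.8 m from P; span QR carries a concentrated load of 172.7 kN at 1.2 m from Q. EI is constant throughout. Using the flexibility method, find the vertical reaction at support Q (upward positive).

Insert a hinge at Q; M_Q is the redundant, and each span becomes simply supported.
Discontinuity in slope at Q on the released structure — sum the simple-span end rotations:
  span PQ: triangular load, peak 18.5: 7w₀L³/(360EI) = 32.78/EI
  span PQ: point load 62.5 at a = 1.8: Pab(L + a)/(6LEI) = 70.88/EI
  span QR: point load 172.7 at a = 1.2: Pab(L + b)/(6LEI) = 99.48/EI
  relative rotation θ_0 = (103.7 + 99.48)/EI = 203.1/EI
A unit hogging moment at Q produces rotation L₁/(3EI) + L₂/(3EI) = 2.5/EI.
Compatibility: M_Q·(L₁+L₂)/(3EI) = θ_0, giving M_Q = 81.25 kN·m (hogging).
Span PQ, ΣM about P with M_Q applied at Q: R_Q^{PQ}·4.5 = 174.9 + 81.25, so R_Q^{PQ} = 56.93 kN and R_P = 104.1 − 56.93 = 47.19 kN.
Span QR, ΣM about R: R_Q^{QR}·3 = 310.9 + 81.25, so R_Q^{QR} = 130.7 kN and R_R = 172.7 − 130.7 = 42 kN.
R_Q = 56.93 + 130.7 = 187.6 kN.

R_Q = 187.6 kN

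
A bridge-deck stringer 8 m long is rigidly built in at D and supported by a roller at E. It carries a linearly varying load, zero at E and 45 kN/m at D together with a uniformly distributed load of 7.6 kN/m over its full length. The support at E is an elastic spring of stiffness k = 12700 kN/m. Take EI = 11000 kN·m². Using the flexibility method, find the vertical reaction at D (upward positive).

Choose R_E as the redundant. The primary structure is the cantilever fixed at D.
Deflection at E on the released cantilever, summing each load's contribution:
  triangular load, peak 45 at the fixed end: w₀L⁴/(30EI) = 6144/EI
  UDL 7.6: wL⁴/(8EI) = 3891/EI
  δ_0 = 10035/EI
Flexibility coefficient — unit upward force at E: δ_{EE} = L³/(3EI) = 170.7/EI.
With EI = 11000 kN·m²: δ_0 = 0.91229 m and δ_{EE} = 0.015515 m/kN.
Compatibility — the spring shortens by R_E/k under the reaction it provides: δ_0 − R_E·δ_{EE} = R_E/k. With 1/k = 0.000079 m/kN, R_E = δ_0 / (δ_{EE} + 1/k) = 0.91229 / (0.015515 + 0.000079) = 58.5 kN.
Vertical equilibrium: R_D = ΣP − R_E = 240.8 − 58.5 = 182.3 kN.

R_D = 182.3 kN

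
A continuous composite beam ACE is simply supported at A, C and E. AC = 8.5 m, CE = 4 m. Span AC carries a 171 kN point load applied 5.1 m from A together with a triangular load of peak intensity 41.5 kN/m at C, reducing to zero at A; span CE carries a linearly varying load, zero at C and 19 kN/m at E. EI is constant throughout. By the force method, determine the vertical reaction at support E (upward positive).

R_E = -57.51 kN

Release continuity at C by inserting a hinge; the redundant is the internal moment M_C. The primary structure is two simply-supported spans AC and CE.
Rotations at C on the released spans (each span's end-slope, ×1/EI):
  span AC: point load 171 at a = 5.1: Pab(L + a)/(6LEI) = 790.7/EI
  span AC: triangular load, peak 41.5: w₀L³/(45EI) = 566.4/EI
  span CE: triangular load, peak 19: 7w₀L³/(360EI) = 23.64/EI
  relative rotation θ_0 = (1357 + 23.64)/EI = 1381/EI
A unit hogging moment at C produces rotation L₁/(3EI) + L₂/(3EI) = 4.167/EI.
Slope continuity at C: θ_0 = M_C·4.167/EI, so M_C = 1381/4.167 = 331.4 kN·m (hogging).
Span CE, ΣM about E: R_C^{CE}·4 = 50.67 + 331.4, so R_C^{CE} = 95.51 kN and R_E = 38 − 95.51 = -57.51 kN.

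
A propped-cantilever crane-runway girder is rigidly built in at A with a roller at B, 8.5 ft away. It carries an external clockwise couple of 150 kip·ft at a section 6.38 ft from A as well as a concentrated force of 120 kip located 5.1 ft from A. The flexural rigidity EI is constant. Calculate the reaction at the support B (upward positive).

R_B = 76.66 kip

Release the roller at B. Primary structure: cantilever fixed at A.
Deflection at B on the released cantilever, summing each load's contribution:
  clockwise couple 150 at a = 6.38: M₀a(2L − a)/(2EI) = 5082/EI
  point load 120 at a = 5.1: Pa²(3L − a)/(6EI) = 10612/EI
  δ_0 = 15694/EI
Tip deflection under a unit load at B: L³/(3EI) = 204.7/EI.
The prop prevents deflection at B: R_B = δ_0/δ_{BB} = 15694/204.7 = 76.66 kip.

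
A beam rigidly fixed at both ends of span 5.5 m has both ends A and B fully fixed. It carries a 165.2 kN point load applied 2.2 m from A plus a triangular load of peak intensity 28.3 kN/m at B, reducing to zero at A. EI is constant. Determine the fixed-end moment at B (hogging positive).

M_B = 130 kN·m

Take the two fixed-end moments M_A, M_B as redundants; the released structure is the simple span AB.
Simple-span end rotations at A and B under the given loads:
  at A: point load 165.2 at a = 2.2: Pab(L + b)/(6LEI) = 319.8/EI
  at B: point load 165.2 at a = 2.2: Pab(L + a)/(6LEI) = 279.8/EI
  at A: triangular load, peak 28.3: 7w₀L³/(360EI) = 91.55/EI
  at B: triangular load, peak 28.3: w₀L³/(45EI) = 104.6/EI
  θ_A0 = 411.4/EI,  θ_B0 = 384.5/EI
Flexibility coefficients: a unit moment at one end gives L/(3EI) there and L/(6EI) at the far end, so f₁₁ = f₂₂ = 1.833/EI and f₁₂ = f₂₁ = 0.9167/EI.
Compatibility — zero rotation at each built-in end:
  1.833 M_A + 0.9167 M_B = 411.4
  0.9167 M_A + 1.833 M_B = 384.5
Solving the pair gives M_A = 159.4 kN·m and M_B = 130 kN·m (hogging).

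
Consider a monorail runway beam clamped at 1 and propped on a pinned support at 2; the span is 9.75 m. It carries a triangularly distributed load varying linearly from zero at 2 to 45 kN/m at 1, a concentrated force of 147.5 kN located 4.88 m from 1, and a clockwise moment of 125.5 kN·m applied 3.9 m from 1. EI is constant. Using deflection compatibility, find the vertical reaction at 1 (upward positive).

R_1 = 264.5 kN

Take the reaction at 2 as the redundant and release it; the primary structure is a cantilever fixed at 1.
Primary-structure tip deflection at 2 by superposition:
  triangular load, peak 45 at the fixed end: w₀L⁴/(30EI) = 13555/EI
  point load 147.5 at a = 4.88: Pa²(3L − a)/(6EI) = 14267/EI
  clockwise couple 125.5 at a = 3.9: M₀a(2L − a)/(2EI) = 3818/EI
  δ_0 = 31640/EI
Tip deflection under a unit load at 2: L³/(3EI) = 309/EI.
The prop prevents deflection at 2: R_2 = δ_0/δ_{22} = 31640/309 = 102.4 kN.
Vertical equilibrium: R_1 = ΣP − R_2 = 366.9 − 102.4 = 264.5 kN.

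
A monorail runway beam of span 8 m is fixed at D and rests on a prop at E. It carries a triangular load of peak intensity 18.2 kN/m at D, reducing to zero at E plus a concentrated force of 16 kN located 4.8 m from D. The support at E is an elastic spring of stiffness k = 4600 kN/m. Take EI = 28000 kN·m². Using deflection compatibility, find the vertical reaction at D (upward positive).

R_D = 68.07 kN

Take the reaction at E as the redundant and release it; the primary structure is a cantilever fixed at D.
Downward deflection at the released point E due to the loads:
  triangular load, peak 18.2 at the fixed end: w₀L⁴/(30EI) = 2485/EI
  point load 16 at a = 4.8: Pa²(3L − a)/(6EI) = 1180/EI
  δ_0 = 3665/EI
Tip deflection under a unit load at E: L³/(3EI) = 170.7/EI.
With EI = 28000 kN·m²: δ_0 = 0.13088 m and δ_{EE} = 0.006095 m/kN.
Compatibility — the spring shortens by R_E/k under the reaction it provides: δ_0 − R_E·δ_{EE} = R_E/k. With 1/k = 0.000217 m/kN, R_E = δ_0 / (δ_{EE} + 1/k) = 0.13088 / (0.006095 + 0.000217) = 20.73 kN.
Vertical equilibrium: R_D = ΣP − R_E = 88.8 − 20.73 = 68.07 kN.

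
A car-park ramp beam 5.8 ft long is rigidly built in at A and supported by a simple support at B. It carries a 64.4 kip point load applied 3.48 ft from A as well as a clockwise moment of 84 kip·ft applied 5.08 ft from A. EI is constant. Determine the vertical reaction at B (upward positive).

Choose R_B as the redundant. The primary structure is the cantilever fixed at A.
Downward deflection at the released point B due to the loads:
  point load 64.4 at a = 3.48: Pa²(3L − a)/(6EI) = 1809/EI
  clockwise couple 84 at a = 5.08: M₀a(2L − a)/(2EI) = 1391/EI
  δ_0 = 3200/EI
Flexibility coefficient — unit upward force at B: δ_{BB} = L³/(3EI) = 65.04/EI.
The prop prevents deflection at B: R_B = δ_0/δ_{BB} = 3200/65.04 = 49.21 kip.

R_B = 49.21 kip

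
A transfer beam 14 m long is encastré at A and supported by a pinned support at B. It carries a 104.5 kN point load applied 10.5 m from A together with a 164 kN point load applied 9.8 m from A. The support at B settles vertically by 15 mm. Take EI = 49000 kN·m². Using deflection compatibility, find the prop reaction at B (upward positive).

R_B = 157.7 kN

Take the reaction at B as the redundant and release it; the primary structure is a cantilever fixed at A.
Free-end deflection of the primary structure under the applied loading (downward +):
  point load 104.5 at a = 10.5: Pa²(3L − a)/(6EI) = 60486/EI
  point load 164 at a = 9.8: Pa²(3L − a)/(6EI) = 84528/EI
  δ_0 = 145014/EI
Flexibility coefficient — unit upward force at B: δ_{BB} = L³/(3EI) = 914.7/EI.
With EI = 49000 kN·m²: δ_0 = 2.9595 m and δ_{BB} = 0.018667 m/kN.
Compatibility — the beam at B must follow the support down by 0.015 m: δ_0 − R_B·δ_{BB} = 0.015, so R_B = (2.9595 − 0.015)/0.018667 = 157.7 kN.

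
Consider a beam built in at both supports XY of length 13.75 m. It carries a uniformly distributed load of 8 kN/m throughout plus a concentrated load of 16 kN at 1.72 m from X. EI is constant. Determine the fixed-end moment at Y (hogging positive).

M_Y = 129.1 kN·m

Release both end moments; the primary structure is a simply-supported span XY with redundants M_X and M_Y.
Simple-span end rotations at X and Y under the given loads:
  at X: UDL 8: wL³/(24EI) = 866.5/EI
  at Y: UDL 8: wL³/(24EI) = 866.5/EI
  at X: point load 16 at a = 1.72: Pab(L + b)/(6LEI) = 103.5/EI
  at Y: point load 16 at a = 1.72: Pab(L + a)/(6LEI) = 62.08/EI
  θ_X0 = 970/EI,  θ_Y0 = 928.6/EI
Flexibility coefficients: a unit moment at one end gives L/(3EI) there and L/(6EI) at the far end, so f₁₁ = f₂₂ = 4.583/EI and f₁₂ = f₂₁ = 2.292/EI.
Compatibility — zero rotation at each built-in end:
  4.583 M_X + 2.292 M_Y = 970
  2.292 M_X + 4.583 M_Y = 928.6
Solving the pair gives M_X = 147.1 kN·m and M_Y = 129.1 kN·m (hogging).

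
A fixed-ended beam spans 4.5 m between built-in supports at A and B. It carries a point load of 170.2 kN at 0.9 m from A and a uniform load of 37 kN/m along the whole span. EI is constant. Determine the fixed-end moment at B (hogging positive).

Release both end moments; the primary structure is a simply-supported span AB with redundants M_A and M_B.
End rotations of the released simple span under the applied load (×1/EI):
  at A: point load 170.2 at a = 0.9: Pab(L + b)/(6LEI) = 165.4/EI
  at B: point load 170.2 at a = 0.9: Pab(L + a)/(6LEI) = 110.3/EI
  at A: UDL 37: wL³/(24EI) = 140.5/EI
  at B: UDL 37: wL³/(24EI) = 140.5/EI
  θ_A0 = 305.9/EI,  θ_B0 = 250.8/EI
Flexibility coefficients: a unit moment at one end gives L/(3EI) there and L/(6EI) at the far end, so f₁₁ = f₂₂ = 1.5/EI and f₁₂ = f₂₁ = 0.75/EI.
Compatibility — zero rotation at each built-in end:
  1.5 M_A + 0.75 M_B = 305.9
  0.75 M_A + 1.5 M_B = 250.8
Solving the pair gives M_A = 160.5 kN·m and M_B = 86.95 kN·m (hogging).

M_B = 86.95 kN·m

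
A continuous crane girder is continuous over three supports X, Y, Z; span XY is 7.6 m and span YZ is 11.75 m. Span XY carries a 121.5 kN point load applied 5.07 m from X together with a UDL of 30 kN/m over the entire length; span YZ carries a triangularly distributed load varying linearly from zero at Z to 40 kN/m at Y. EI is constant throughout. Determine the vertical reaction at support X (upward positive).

R_X = 105 kN

Release continuity at Y by inserting a hinge; the redundant is the internal moment M_Y. The primary structure is two simply-supported spans XY and YZ.
Discontinuity in slope at Y on the released structure — sum the simple-span end rotations:
  span XY: point load 121.5 at a = 5.07: Pab(L + a)/(6LEI) = 433/EI
  span XY: UDL 30: wL³/(24EI) = 548.7/EI
  span YZ: triangular load, peak 40: w₀L³/(45EI) = 1442/EI
  relative rotation θ_0 = (981.7 + 1442)/EI = 2424/EI
A unit hogging moment at Y produces rotation L₁/(3EI) + L₂/(3EI) = 6.45/EI.
Slope continuity at Y: θ_0 = M_Y·6.45/EI, so M_Y = 2424/6.45 = 375.8 kN·m (hogging).
Span XY, ΣM about X with M_Y applied at Y: R_Y^{XY}·7.6 = 1482 + 375.8, so R_Y^{XY} = 244.5 kN and R_X = 349.5 − 244.5 = 105 kN.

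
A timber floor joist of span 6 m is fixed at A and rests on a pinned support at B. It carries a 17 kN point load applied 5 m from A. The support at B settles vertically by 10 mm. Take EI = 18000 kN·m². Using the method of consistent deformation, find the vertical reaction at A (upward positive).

R_A = 6.711 kN

Choose R_B as the redundant. The primary structure is the cantilever fixed at A.
Free-end deflection of the primary structure under the applied loading (downward +):
  point load 17 at a = 5: Pa²(3L − a)/(6EI) = 920.8/EI
Flexibility coefficient — unit upward force at B: δ_{BB} = L³/(3EI) = 72/EI.
With EI = 18000 kN·m²: δ_0 = 0.051157 m and δ_{BB} = 0.004 m/kN.
Compatibility — the beam at B must follow the support down by 0.01 m: δ_0 − R_B·δ_{BB} = 0.01, so R_B = (0.051157 − 0.01)/0.004 = 10.29 kN.
Vertical equilibrium: R_A = ΣP − R_B = 17 − 10.29 = 6.711 kN.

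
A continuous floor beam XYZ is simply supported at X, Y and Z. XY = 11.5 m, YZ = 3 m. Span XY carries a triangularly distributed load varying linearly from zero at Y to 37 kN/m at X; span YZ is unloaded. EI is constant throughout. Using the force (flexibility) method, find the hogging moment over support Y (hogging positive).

Release continuity at Y by inserting a hinge; the redundant is the internal moment M_Y. The primary structure is two simply-supported spans XY and YZ.
End slopes at the hinge Y, treating each span as simply supported:
  span XY: triangular load, peak 37: 7w₀L³/(360EI) = 1094/EI
  relative rotation θ_0 = (1094 + 0)/EI = 1094/EI
A unit hogging moment at Y produces rotation L₁/(3EI) + L₂/(3EI) = 4.833/EI.
Slope continuity at Y: θ_0 = M_Y·4.833/EI, so M_Y = 1094/4.833 = 226.4 kN·m (hogging).

M_Y = 226.4 kN·m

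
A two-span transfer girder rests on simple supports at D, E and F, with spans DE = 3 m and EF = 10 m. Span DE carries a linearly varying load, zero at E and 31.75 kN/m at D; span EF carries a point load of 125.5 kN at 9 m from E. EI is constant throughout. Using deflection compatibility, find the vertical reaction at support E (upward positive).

R_E = 50.8 kN

Take M_E as the redundant. Released structure: two simple spans DE and EF with a hinge at E.
Discontinuity in slope at E on the released structure — sum the simple-span end rotations:
  span DE: triangular load, peak 31.75: 7w₀L³/(360EI) = 16.67/EI
  span EF: point load 125.5 at a = 9: Pab(L + b)/(6LEI) = 207.1/EI
  relative rotation θ_0 = (16.67 + 207.1)/EI = 223.7/EI
A unit hogging moment at E produces rotation L₁/(3EI) + L₂/(3EI) = 4.333/EI.
Compatibility: M_E·(L₁+L₂)/(3EI) = θ_0, giving M_E = 51.63 kN·m (hogging).
Span DE, ΣM about D with M_E applied at E: R_E^{DE}·3 = 47.62 + 51.63, so R_E^{DE} = 33.09 kN and R_D = 47.62 − 33.09 = 14.54 kN.
Span EF, ΣM about F: R_E^{EF}·10 = 125.5 + 51.63, so R_E^{EF} = 17.71 kN and R_F = 125.5 − 17.71 = 107.8 kN.
R_E = 33.09 + 17.71 = 50.8 kN.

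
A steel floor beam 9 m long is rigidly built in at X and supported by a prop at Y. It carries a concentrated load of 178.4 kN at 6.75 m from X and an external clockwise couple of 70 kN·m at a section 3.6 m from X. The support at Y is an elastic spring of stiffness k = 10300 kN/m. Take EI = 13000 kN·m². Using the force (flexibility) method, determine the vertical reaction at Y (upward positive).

Take the reaction at Y as the redundant and release it; the primary structure is a cantilever fixed at X.
Deflection at Y on the released cantilever, summing each load's contribution:
  point load 178.4 at a = 6.75: Pa²(3L − a)/(6EI) = 27433/EI
  clockwise couple 70 at a = 3.6: M₀a(2L − a)/(2EI) = 1814/EI
  δ_0 = 29248/EI
Flexibility coefficient — unit upward force at Y: δ_{YY} = L³/(3EI) = 243/EI.
With EI = 13000 kN·m²: δ_0 = 2.2498 m and δ_{YY} = 0.018692 m/kN.
Compatibility — the spring shortens by R_Y/k under the reaction it provides: δ_0 − R_Y·δ_{YY} = R_Y/k. With 1/k = 0.000097 m/kN, R_Y = δ_0 / (δ_{YY} + 1/k) = 2.2498 / (0.018692 + 0.000097) = 119.7 kN.

R_Y = 119.7 kN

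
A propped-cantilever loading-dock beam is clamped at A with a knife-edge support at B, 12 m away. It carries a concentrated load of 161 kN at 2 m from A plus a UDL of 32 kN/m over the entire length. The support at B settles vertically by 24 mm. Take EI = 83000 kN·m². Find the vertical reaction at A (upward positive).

Release the roller at B. Primary structure: cantilever fixed at A.
Deflection at B on the released cantilever, summing each load's contribution:
  point load 161 at a = 2: Pa²(3L − a)/(6EI) = 3649/EI
  UDL 32: wL⁴/(8EI) = 82944/EI
  δ_0 = 86593/EI
Flexibility coefficient — unit upward force at B: δ_{BB} = L³/(3EI) = 576/EI.
With EI = 83000 kN·m²: δ_0 = 1.0433 m and δ_{BB} = 0.00694 m/kN.
Compatibility — the beam at B must follow the support down by 0.024 m: δ_0 − R_B·δ_{BB} = 0.024, so R_B = (1.0433 − 0.024)/0.00694 = 146.9 kN.
Vertical equilibrium: R_A = ΣP − R_B = 545 − 146.9 = 398.1 kN.

R_A = 398.1 kN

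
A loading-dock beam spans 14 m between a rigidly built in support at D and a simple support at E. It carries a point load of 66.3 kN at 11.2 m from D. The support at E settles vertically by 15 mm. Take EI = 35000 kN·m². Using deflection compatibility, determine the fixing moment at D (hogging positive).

M_D = 97.14 kN·m

Remove the prop at E; the released (primary) structure is a cantilever built in at D.
Primary-structure tip deflection at E by superposition:
  point load 66.3 at a = 11.2: Pa²(3L − a)/(6EI) = 42692/EI
Flexibility coefficient — unit upward force at E: δ_{EE} = L³/(3EI) = 914.7/EI.
With EI = 35000 kN·m²: δ_0 = 1.2198 m and δ_{EE} = 0.026133 m/kN.
Compatibility — the beam at E must follow the support down by 0.015 m: δ_0 − R_E·δ_{EE} = 0.015, so R_E = (1.2198 − 0.015)/0.026133 = 46.1 kN.
Moment equilibrium about D: M_D = Σ(load moments about D) − R_E·L = 742.6 − 46.1×14 = 97.14 kN·m.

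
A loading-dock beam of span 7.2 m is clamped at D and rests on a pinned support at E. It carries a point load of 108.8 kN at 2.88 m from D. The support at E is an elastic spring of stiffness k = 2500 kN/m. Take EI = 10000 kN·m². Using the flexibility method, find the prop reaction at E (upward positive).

R_E = 21.93 kN

Release the roller at E. Primary structure: cantilever fixed at D.
Primary-structure tip deflection at E by superposition:
  point load 108.8 at a = 2.88: Pa²(3L − a)/(6EI) = 2816/EI
Flexibility coefficient — unit upward force at E: δ_{EE} = L³/(3EI) = 124.4/EI.
With EI = 10000 kN·m²: δ_0 = 0.28156 m and δ_{EE} = 0.012442 m/kN.
Compatibility — the spring shortens by R_E/k under the reaction it provides: δ_0 − R_E·δ_{EE} = R_E/k. With 1/k = 0.0004 m/kN, R_E = δ_0 / (δ_{EE} + 1/k) = 0.28156 / (0.012442 + 0.0004) = 21.93 kN.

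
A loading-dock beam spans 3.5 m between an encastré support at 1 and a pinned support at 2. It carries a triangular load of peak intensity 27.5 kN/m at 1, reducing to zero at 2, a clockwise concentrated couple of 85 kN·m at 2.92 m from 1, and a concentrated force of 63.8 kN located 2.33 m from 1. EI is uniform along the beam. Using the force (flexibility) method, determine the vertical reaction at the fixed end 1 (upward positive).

R_1 = 33.87 kN

Remove the prop at 2; the released (primary) structure is a cantilever built in at 1.
Primary-structure tip deflection at 2 by superposition:
  triangular load, peak 27.5 at the fixed end: w₀L⁴/(30EI) = 137.6/EI
  clockwise couple 85 at a = 2.92: M₀a(2L − a)/(2EI) = 506.3/EI
  point load 63.8 at a = 2.33: Pa²(3L − a)/(6EI) = 471.6/EI
  δ_0 = 1116/EI
Flexibility coefficient — unit upward force at 2: δ_{22} = L³/(3EI) = 14.29/EI.
The prop prevents deflection at 2: R_2 = δ_0/δ_{22} = 1116/14.29 = 78.05 kN.
Vertical equilibrium: R_1 = ΣP − R_2 = 111.9 − 78.05 = 33.87 kN.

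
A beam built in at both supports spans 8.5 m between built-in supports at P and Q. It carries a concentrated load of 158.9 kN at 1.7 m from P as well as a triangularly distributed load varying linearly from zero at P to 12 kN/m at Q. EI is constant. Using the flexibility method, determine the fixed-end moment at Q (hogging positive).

M_Q = 86.57 kN·m

Take the two fixed-end moments M_P, M_Q as redundants; the released structure is the simple span PQ.
Simple-span end rotations at P and Q under the given loads:
  at P: point load 158.9 at a = 1.7: Pab(L + b)/(6LEI) = 551.1/EI
  at Q: point load 158.9 at a = 1.7: Pab(L + a)/(6LEI) = 367.4/EI
  at P: triangular load, peak 12: 7w₀L³/(360EI) = 143.3/EI
  at Q: triangular load, peak 12: w₀L³/(45EI) = 163.8/EI
  θ_P0 = 694.4/EI,  θ_Q0 = 531.1/EI
Flexibility coefficients: a unit moment at one end gives L/(3EI) there and L/(6EI) at the far end, so f₁₁ = f₂₂ = 2.833/EI and f₁₂ = f₂₁ = 1.417/EI.
Compatibility — zero rotation at each built-in end:
  2.833 M_P + 1.417 M_Q = 694.4
  1.417 M_P + 2.833 M_Q = 531.1
Solving the pair gives M_P = 201.8 kN·m and M_Q = 86.57 kN·m (hogging).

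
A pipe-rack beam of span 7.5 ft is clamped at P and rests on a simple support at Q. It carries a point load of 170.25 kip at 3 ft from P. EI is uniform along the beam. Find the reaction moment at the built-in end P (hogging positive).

M_P = 245.2 kip·ft

Take the reaction at Q as the redundant and release it; the primary structure is a cantilever fixed at P.
Deflection at Q on the released cantilever, summing each load's contribution:
  point load 170.25 at a = 3: Pa²(3L − a)/(6EI) = 4980/EI
Flexibility coefficient — unit upward force at Q: δ_{QQ} = L³/(3EI) = 140.6/EI.
The prop prevents deflection at Q: R_Q = δ_0/δ_{QQ} = 4980/140.6 = 35.41 kip.
Moment equilibrium about P: M_P = Σ(load moments about P) − R_Q·L = 510.8 − 35.41×7.5 = 245.2 kip·ft.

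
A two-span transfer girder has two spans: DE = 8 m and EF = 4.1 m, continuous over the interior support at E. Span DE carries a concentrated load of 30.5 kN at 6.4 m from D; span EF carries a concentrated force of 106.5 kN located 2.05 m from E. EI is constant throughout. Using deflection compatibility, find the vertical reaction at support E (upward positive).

R_E = 96.45 kN

Take M_E as the redundant. Released structure: two simple spans DE and EF with a hinge at E.
Rotations at E on the released spans (each span's end-slope, ×1/EI):
  span DE: point load 30.5 at a = 6.4: Pab(L + a)/(6LEI) = 93.7/EI
  span EF: point load 106.5 at a = 2.05: Pab(L + b)/(6LEI) = 111.9/EI
  relative rotation θ_0 = (93.7 + 111.9)/EI = 205.6/EI
A unit hogging moment at E produces rotation L₁/(3EI) + L₂/(3EI) = 4.033/EI.
Compatibility: M_E·(L₁+L₂)/(3EI) = θ_0, giving M_E = 50.97 kN·m (hogging).
Span DE, ΣM about D with M_E applied at E: R_E^{DE}·8 = 195.2 + 50.97, so R_E^{DE} = 30.77 kN and R_D = 30.5 − 30.77 = -0.2715 kN.
Span EF, ΣM about F: R_E^{EF}·4.1 = 218.3 + 50.97, so R_E^{EF} = 65.68 kN and R_F = 106.5 − 65.68 = 40.82 kN.
R_E = 30.77 + 65.68 = 96.45 kN.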